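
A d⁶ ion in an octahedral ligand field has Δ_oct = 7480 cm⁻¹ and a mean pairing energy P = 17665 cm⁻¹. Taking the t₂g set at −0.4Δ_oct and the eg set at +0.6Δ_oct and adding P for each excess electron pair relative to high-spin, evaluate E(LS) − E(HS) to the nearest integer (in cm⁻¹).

20370

In the high-spin limit (t₂g⁴ eg²) the orbital term is -0.4Δ_oct = -2992 cm⁻¹, with no excess pairing.
For low-spin the configuration is t₂g⁶ eg⁰: orbital energy -2.4 × 7480 = -17952 cm⁻¹, and 2 additional pairs relative to high-spin add 35330 cm⁻¹, giving 17378 cm⁻¹.
The difference is 17378 − (-2992) = 20370 cm⁻¹, so high-spin lies lower.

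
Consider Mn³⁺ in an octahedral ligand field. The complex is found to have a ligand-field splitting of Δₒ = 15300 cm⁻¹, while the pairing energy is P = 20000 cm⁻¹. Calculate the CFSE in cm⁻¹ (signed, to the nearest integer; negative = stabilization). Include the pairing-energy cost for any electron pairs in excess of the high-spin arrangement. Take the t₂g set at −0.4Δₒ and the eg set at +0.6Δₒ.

-9180

Mn is in group 7, so Mn³⁺ is d⁴ (7 − 3 = 4).
Δₒ < P, so pairing is avoided: the ground state is high-spin.
Filling d⁴ accordingly: t₂g³ eg¹.
Orbital CFSE = -0.6Δₒ = -0.6 × 15300 = -9180 cm⁻¹.
High-spin has no excess pairs, so no pairing correction applies.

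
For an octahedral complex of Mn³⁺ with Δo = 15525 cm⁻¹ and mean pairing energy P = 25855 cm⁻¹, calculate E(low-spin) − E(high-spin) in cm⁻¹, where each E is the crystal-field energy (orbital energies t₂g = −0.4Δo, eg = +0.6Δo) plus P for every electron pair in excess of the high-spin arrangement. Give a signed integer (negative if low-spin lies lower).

10330

Mn³⁺: group 7, so d-count = 7 − 3 = 4.
High-spin d⁴ fills as t₂g³ eg¹ with CFSE 3(−0.4) + 1(+0.6) = -0.6Δo = -9315 cm⁻¹.
Low-spin t₂g⁴ eg⁰ gives -1.6Δo = -24840 cm⁻¹, but forming 1 extra pair costs 1P = 25855 cm⁻¹, so E(LS) = -24840 + 25855 = 1015 cm⁻¹.
The difference is 1015 − (-9315) = 10330 cm⁻¹, so high-spin lies lower.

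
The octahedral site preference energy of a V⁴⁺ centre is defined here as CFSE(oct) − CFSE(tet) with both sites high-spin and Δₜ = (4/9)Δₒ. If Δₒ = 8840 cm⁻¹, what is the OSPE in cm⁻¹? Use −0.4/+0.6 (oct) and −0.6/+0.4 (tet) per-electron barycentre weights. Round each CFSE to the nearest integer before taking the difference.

-1179

V is in group 5, so V⁴⁺ is d¹ (5 − 4 = 1).
In an octahedral site d¹ (HS) is t2g^1 e_g^0, giving CFSE(oct) = -0.4Δₒ = -3536 cm⁻¹.
Tetrahedral e^1 t2^0 gives -0.6Δₜ = -0.6 × (4/9) × 8840 = -2357 cm⁻¹.
OSPE = -3536 − (-2357) = -1179 cm⁻¹.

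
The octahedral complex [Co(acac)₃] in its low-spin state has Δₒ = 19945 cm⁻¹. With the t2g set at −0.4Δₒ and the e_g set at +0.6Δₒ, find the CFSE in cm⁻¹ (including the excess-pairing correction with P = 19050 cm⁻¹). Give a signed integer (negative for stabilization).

Each acac⁻ contributes -1; 3 × (-1) = -3. With overall charge +0, Co is in the +3 oxidation state.
Group 9 minus oxidation state +3 gives a d⁶ configuration for Co³⁺.
The d⁶ electrons fill as t2g^6 e_g^0.
CFSE(orbital) = 6×(-0.4Δₒ) + 0×(0.6Δₒ) = -2.4Δₒ; with Δₒ = 19945 cm⁻¹ that is -47868 cm⁻¹.
Pairing penalty: 3 pairs vs 1 in the high-spin reference → 2 extra × P = 38100 cm⁻¹.
Combining: -47868 + 38100 = -9768 cm⁻¹.

-9768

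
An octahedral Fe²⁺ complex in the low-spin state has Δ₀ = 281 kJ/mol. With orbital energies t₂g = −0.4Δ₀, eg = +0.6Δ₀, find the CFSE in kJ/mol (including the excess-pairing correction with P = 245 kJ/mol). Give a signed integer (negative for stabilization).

-184

Fe sits in group 8; removing 2 electrons leaves Fe²⁺ with 8 − 2 = 6 d electrons.
Electron filling gives t₂g⁶ eg⁰.
Orbital CFSE = 6(-0.4) + 0(0.6) = -2.4Δ₀ = -2.4 × 281 = -674 kJ/mol.
Relative to high-spin t₂g⁴ eg² (1 paired), the low-spin configuration has 2 additional pairs, contributing +2 × 245 = +490 kJ/mol.
Net CFSE = -674 + 490 = -184 kJ/mol.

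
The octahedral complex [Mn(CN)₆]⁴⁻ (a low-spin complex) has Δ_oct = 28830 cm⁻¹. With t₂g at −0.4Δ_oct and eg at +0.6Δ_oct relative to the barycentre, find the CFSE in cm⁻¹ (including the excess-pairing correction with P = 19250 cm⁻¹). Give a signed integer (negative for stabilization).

Each CN⁻ contributes -1; 6 × (-1) = -6. With overall charge -4, Mn is in the +2 oxidation state.
Mn²⁺: group 7, so d-count = 7 − 2 = 5.
Electron filling gives t₂g⁵ eg⁰.
The orbital stabilization is -2.0Δ_oct = -2.0 × 28830 = -57660 cm⁻¹.
High-spin d⁵ would be t₂g³ eg² with 0 pairs; low-spin has 2, so 2 excess pairs cost +2P = +38500 cm⁻¹.
Net CFSE = -57660 + 38500 = -19160 cm⁻¹.

-19160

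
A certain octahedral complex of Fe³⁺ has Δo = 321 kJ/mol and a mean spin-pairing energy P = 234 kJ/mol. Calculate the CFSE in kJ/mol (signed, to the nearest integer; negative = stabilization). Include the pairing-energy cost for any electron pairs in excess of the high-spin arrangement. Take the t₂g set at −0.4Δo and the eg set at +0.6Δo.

Fe is in group 8, so Fe³⁺ is d⁵ (8 − 3 = 5).
Here Δo > P (321 > 234), so the low-spin state is favoured.
That gives t₂g⁵ eg⁰.
Orbital CFSE = -2.0Δo = -2.0 × 321 = -642 kJ/mol.
Excess pairs vs high-spin: 2 − 0 = 2; pairing cost = +468 kJ/mol.
Net CFSE = -642 + 468 = -174 kJ/mol.

-174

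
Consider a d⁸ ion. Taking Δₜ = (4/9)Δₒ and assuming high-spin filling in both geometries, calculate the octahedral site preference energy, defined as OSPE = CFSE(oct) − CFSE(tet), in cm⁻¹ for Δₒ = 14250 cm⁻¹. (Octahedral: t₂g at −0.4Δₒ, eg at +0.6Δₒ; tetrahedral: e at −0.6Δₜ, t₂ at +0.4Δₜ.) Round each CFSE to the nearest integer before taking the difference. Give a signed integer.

-12033

In an octahedral site d⁸ (HS) is t2g^6 e_g^2, giving CFSE(oct) = -1.2Δₒ = -17100 cm⁻¹.
Tetrahedral: e^4 t2^4, CFSE = 4(−0.6) + 4(+0.4) = -0.8Δₜ = -0.8 × (4/9) × 14250 = -5067 cm⁻¹.
Subtracting, OSPE = -17100 − (-5067) = -12033 cm⁻¹.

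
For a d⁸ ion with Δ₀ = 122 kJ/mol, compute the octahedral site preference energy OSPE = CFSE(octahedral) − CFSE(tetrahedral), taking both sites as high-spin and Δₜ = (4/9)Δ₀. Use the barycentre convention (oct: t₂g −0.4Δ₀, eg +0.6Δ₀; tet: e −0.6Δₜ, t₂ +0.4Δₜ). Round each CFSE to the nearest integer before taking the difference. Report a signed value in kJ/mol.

-103

Octahedral high-spin t₂g⁶ eg²: CFSE = -1.2 × 122 = -146 kJ/mol.
Tetrahedral: e⁴ t₂⁴, CFSE = 4(−0.6) + 4(+0.4) = -0.8Δₜ = -0.8 × (4/9) × 122 = -43 kJ/mol.
Subtracting, OSPE = -146 − (-43) = -103 kJ/mol.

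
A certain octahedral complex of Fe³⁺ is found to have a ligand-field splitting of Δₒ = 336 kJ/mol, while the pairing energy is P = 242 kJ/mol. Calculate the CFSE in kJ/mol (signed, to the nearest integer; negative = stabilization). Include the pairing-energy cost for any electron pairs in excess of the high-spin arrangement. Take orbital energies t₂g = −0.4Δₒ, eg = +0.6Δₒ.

Fe is in group 8, so Fe³⁺ is d⁵ (8 − 3 = 5).
Δₒ > P, so pairing is preferred: the ground state is low-spin.
That gives t₂g⁵ eg⁰.
Orbital CFSE = -2.0Δₒ = -2.0 × 336 = -672 kJ/mol.
Excess pairs vs high-spin: 2 − 0 = 2; pairing cost = +484 kJ/mol.
Net CFSE = -672 + 484 = -188 kJ/mol.

-188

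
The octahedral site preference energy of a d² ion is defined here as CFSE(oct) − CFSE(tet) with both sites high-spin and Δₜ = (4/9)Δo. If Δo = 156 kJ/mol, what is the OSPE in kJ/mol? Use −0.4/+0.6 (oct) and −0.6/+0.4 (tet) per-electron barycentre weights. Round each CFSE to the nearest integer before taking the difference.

-42

Octahedral high-spin t2g^2 e_g^0: CFSE = -0.8 × 156 = -125 kJ/mol.
Tetrahedral e^2 t2^0 gives -1.2Δₜ = -1.2 × (4/9) × 156 = -83 kJ/mol.
OSPE = -125 − (-83) = -42 kJ/mol.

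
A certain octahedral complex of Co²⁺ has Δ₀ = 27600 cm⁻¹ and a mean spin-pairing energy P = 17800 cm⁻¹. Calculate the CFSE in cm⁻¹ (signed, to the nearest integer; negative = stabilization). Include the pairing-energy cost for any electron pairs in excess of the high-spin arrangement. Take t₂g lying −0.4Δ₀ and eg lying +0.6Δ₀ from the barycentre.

Co is in group 9, so Co²⁺ is d⁷ (9 − 2 = 7).
With Δ₀ > P the complex is low-spin.
That gives t₂g⁶ eg¹.
Orbital CFSE = -1.8Δ₀ = -1.8 × 27600 = -49680 cm⁻¹.
Excess pairs vs high-spin: 3 − 2 = 1; pairing cost = +17800 cm⁻¹.
Net CFSE = -49680 + 17800 = -31880 cm⁻¹.

-31880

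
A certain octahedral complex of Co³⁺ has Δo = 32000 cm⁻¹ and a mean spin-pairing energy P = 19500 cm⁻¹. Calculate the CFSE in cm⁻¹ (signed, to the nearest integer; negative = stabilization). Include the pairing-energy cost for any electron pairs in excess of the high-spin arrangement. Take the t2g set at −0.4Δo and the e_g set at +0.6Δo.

Co sits in group 9; removing 3 electrons leaves Co³⁺ with 9 − 3 = 6 d electrons.
Here Δo > P (32000 > 19500), so the low-spin state is favoured.
That gives t2g^6 e_g^0.
Orbital CFSE = -2.4Δo = -2.4 × 32000 = -76800 cm⁻¹.
Excess pairs vs high-spin: 3 − 1 = 2; pairing cost = +39000 cm⁻¹.
Net CFSE = -76800 + 39000 = -37800 cm⁻¹.

-37800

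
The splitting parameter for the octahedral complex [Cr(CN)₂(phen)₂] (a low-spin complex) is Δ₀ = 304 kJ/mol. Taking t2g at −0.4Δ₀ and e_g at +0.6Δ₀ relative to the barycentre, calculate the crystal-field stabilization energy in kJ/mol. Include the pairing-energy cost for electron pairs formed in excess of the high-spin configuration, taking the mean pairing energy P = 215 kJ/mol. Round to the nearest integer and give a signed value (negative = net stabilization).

Ligand charges: 2×(-1) from CN⁻ and 2×(+0) from phen sum to -2; with overall charge +0, Cr is +2.
Cr sits in group 6; removing 2 electrons leaves Cr²⁺ with 6 − 2 = 4 d electrons.
The d⁴ electrons fill as t2g^4 e_g^0.
CFSE(orbital) = 4×(-0.4Δ₀) + 0×(0.6Δ₀) = -1.6Δ₀; with Δ₀ = 304 kJ/mol that is -486 kJ/mol.
High-spin d⁴ would be t2g^3 e_g^1 with 0 pairs; low-spin has 1, so 1 excess pair costs +1P = +215 kJ/mol.
Overall CFSE = -486 + 215 = -271 kJ/mol.

-271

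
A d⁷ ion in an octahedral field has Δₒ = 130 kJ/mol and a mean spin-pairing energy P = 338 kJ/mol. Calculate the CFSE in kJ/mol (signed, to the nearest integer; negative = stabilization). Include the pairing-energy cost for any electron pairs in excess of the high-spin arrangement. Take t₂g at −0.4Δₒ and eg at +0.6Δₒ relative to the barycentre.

-104

Here Δₒ < P (130 < 338), so the high-spin state is favoured.
That gives t₂g⁵ eg².
Orbital CFSE = -0.8Δₒ = -0.8 × 130 = -104 kJ/mol.
High-spin has no excess pairs, so no pairing correction applies.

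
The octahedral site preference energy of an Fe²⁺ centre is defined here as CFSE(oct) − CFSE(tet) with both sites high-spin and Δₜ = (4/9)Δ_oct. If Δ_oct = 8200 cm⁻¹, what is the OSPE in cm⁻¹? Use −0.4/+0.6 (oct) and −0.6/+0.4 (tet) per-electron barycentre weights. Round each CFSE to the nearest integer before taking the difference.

-1093

Fe is in group 8, so Fe²⁺ is d⁶ (8 − 2 = 6).
Octahedral (high-spin): t₂g⁴ eg², CFSE = 4(−0.4) + 2(+0.6) = -0.4Δ_oct = -0.4 × 8200 = -3280 cm⁻¹.
Tetrahedral e³ t₂³ gives -0.6Δₜ = -0.6 × (4/9) × 8200 = -2187 cm⁻¹.
Subtracting, OSPE = -3280 − (-2187) = -1093 cm⁻¹.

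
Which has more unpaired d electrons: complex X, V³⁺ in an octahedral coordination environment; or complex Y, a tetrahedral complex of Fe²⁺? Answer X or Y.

X: V is in group 5, so V³⁺ is d² (5 − 3 = 2); For octahedral d² the high- and low-spin configurations coincide; t2g^2 e_g^0 → 2 unpaired.
Y: Fe sits in group 8; removing 2 electrons leaves Fe²⁺ with 8 − 2 = 6 d electrons; Tetrahedral fields are weak (Δₜ ≈ 4/9 Δₒ), so electrons fill high-spin; e^3 t2^3 → 4 unpaired.
So Y has more unpaired electrons.

Y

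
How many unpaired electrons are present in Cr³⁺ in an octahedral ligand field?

3

Cr sits in group 6; removing 3 electrons leaves Cr³⁺ with 6 − 3 = 3 d electrons.
Configuration: t2g^3 e_g^0, giving 3 unpaired electrons.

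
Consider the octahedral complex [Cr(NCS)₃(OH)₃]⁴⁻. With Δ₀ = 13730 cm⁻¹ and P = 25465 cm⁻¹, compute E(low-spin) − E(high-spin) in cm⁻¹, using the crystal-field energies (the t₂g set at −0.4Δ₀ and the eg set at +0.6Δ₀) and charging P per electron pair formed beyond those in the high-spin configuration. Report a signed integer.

11735

Ligand charges: 3×(-1) from NCS⁻ and 3×(-1) from OH⁻ sum to -6; with overall charge -4, Cr is +2.
Cr sits in group 6; removing 2 electrons leaves Cr²⁺ with 6 − 2 = 4 d electrons.
High-spin d⁴ fills as t₂g³ eg¹ with CFSE 3(−0.4) + 1(+0.6) = -0.6Δ₀ = -8238 cm⁻¹.
For low-spin the configuration is t₂g⁴ eg⁰: orbital energy -1.6 × 13730 = -21968 cm⁻¹, and 1 additional pair relative to high-spin adds 25465 cm⁻¹, giving 3497 cm⁻¹.
The difference is 3497 − (-8238) = 11735 cm⁻¹, so high-spin lies lower.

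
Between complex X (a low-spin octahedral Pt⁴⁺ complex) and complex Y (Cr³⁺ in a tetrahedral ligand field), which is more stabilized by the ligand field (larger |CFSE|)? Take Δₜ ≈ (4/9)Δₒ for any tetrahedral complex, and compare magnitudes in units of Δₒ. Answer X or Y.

X: Pt⁴⁺: group 10, so d-count = 10 − 4 = 6; t2g^6 e_g^0, CFSE = -2.4Δₒ.
Y: Cr³⁺: group 6, so d-count = 6 − 3 = 3; Tetrahedral splitting is small, so the complex is high-spin; e² t₂¹, CFSE = -0.8Δₜ ≈ -0.36Δₒ.
So X has the larger |CFSE|.

X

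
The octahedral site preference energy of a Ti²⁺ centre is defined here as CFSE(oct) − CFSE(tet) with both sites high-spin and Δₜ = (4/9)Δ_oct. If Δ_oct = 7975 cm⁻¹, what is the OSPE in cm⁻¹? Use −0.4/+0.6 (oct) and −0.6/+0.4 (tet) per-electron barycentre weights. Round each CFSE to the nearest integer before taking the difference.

Ti is in group 4, so Ti²⁺ is d² (4 − 2 = 2).
In an octahedral site d² (HS) is t₂g² eg⁰, giving CFSE(oct) = -0.8Δ_oct = -6380 cm⁻¹.
Tetrahedral e² t₂⁰ gives -1.2Δₜ = -1.2 × (4/9) × 7975 = -4253 cm⁻¹.
Subtracting, OSPE = -6380 − (-4253) = -2127 cm⁻¹.

-2127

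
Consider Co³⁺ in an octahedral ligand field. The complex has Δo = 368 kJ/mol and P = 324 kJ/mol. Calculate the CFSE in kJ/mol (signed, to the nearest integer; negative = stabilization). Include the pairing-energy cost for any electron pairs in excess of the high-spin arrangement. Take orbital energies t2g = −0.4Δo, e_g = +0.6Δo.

-235

Group 9 minus oxidation state +3 gives a d⁶ configuration for Co³⁺.
Δo > P, so pairing is preferred: the ground state is low-spin.
Configuration: t2g^6 e_g^0.
Orbital CFSE = -2.4Δo = -2.4 × 368 = -883 kJ/mol.
Excess pairs vs high-spin: 3 − 1 = 2; pairing cost = +648 kJ/mol.
Net CFSE = -883 + 648 = -235 kJ/mol.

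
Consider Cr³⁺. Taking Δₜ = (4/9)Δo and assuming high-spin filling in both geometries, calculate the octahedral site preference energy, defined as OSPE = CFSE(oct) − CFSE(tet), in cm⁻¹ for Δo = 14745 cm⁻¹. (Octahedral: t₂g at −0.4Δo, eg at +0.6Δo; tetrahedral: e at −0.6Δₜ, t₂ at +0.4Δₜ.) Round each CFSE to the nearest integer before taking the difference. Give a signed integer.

-12451

Group 6 minus oxidation state +3 gives a d³ configuration for Cr³⁺.
Octahedral (high-spin): t2g^3 e_g^0, CFSE = 3(−0.4) + 0(+0.6) = -1.2Δo = -1.2 × 14745 = -17694 cm⁻¹.
Tetrahedral e^2 t2^1 gives -0.8Δₜ = -0.8 × (4/9) × 14745 = -5243 cm⁻¹.
Subtracting, OSPE = -17694 − (-5243) = -12451 cm⁻¹.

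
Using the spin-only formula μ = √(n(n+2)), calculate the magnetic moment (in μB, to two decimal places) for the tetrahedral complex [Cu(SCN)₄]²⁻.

1.73 μB

Each SCN⁻ contributes -1; 4 × (-1) = -4. With overall charge -2, Cu is in the +2 oxidation state.
Group 11 minus oxidation state +2 gives a d⁹ configuration for Cu²⁺.
Tetrahedral fields are weak (Δₜ ≈ 4/9 Δₒ), so electrons fill high-spin.
Configuration: e⁴ t₂⁵ → 1 unpaired electron.
μ(spin-only) = √[1(1+2)] = √3 ≈ 1.73 μB.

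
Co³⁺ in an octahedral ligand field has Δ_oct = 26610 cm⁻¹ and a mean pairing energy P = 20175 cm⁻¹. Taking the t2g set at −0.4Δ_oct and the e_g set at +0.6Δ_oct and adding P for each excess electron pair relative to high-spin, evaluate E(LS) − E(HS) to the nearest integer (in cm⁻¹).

Group 9 minus oxidation state +3 gives a d⁶ configuration for Co³⁺.
In the high-spin limit (t2g^4 e_g^2) the orbital term is -0.4Δ_oct = -10644 cm⁻¹, with no excess pairing.
Low-spin: t2g^6 e_g^0, orbital CFSE = -2.4Δ_oct = -63864 cm⁻¹; plus 2 excess pairs × P = +40350 cm⁻¹; total -23514 cm⁻¹.
E(LS) − E(HS) = -23514 − (-10644) = -12870 cm⁻¹.

-12870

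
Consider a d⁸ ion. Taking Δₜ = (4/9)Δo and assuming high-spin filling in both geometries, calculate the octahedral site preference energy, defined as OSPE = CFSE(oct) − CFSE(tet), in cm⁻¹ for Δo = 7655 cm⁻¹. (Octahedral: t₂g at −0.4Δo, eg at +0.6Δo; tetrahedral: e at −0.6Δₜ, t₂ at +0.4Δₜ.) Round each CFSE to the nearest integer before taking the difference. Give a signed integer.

In an octahedral site d⁸ (HS) is t₂g⁶ eg², giving CFSE(oct) = -1.2Δo = -9186 cm⁻¹.
Tetrahedral e⁴ t₂⁴ gives -0.8Δₜ = -0.8 × (4/9) × 7655 = -2722 cm⁻¹.
OSPE = -9186 − (-2722) = -6464 cm⁻¹.

-6464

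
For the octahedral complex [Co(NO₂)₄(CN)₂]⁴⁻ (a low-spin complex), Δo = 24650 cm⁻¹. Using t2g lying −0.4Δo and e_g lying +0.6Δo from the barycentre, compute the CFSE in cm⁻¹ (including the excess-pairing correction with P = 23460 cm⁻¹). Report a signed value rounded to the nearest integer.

-20910

Ligand charges: 4×(-1) from NO₂⁻ and 2×(-1) from CN⁻ sum to -6; with overall charge -4, Co is +2.
Co is in group 9, so Co²⁺ is d⁷ (9 − 2 = 7).
Electron filling gives t2g^6 e_g^1.
The orbital stabilization is -1.8Δo = -1.8 × 24650 = -44370 cm⁻¹.
Relative to high-spin t2g^5 e_g^2 (2 paired), the low-spin configuration has 1 additional pair, contributing +1 × 23460 = +23460 cm⁻¹.
Overall CFSE = -44370 + 23460 = -20910 cm⁻¹.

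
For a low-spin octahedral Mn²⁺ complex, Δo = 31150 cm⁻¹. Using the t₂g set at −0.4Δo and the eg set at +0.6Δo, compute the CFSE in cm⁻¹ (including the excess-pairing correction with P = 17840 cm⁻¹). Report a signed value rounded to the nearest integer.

Mn²⁺: group 7, so d-count = 7 − 2 = 5.
Electron filling gives t₂g⁵ eg⁰.
CFSE(orbital) = 5×(-0.4Δo) + 0×(0.6Δo) = -2.0Δo; with Δo = 31150 cm⁻¹ that is -62300 cm⁻¹.
High-spin d⁵ would be t₂g³ eg² with 0 pairs; low-spin has 2, so 2 excess pairs cost +2P = +35680 cm⁻¹.
Combining: -62300 + 35680 = -26620 cm⁻¹.

-26620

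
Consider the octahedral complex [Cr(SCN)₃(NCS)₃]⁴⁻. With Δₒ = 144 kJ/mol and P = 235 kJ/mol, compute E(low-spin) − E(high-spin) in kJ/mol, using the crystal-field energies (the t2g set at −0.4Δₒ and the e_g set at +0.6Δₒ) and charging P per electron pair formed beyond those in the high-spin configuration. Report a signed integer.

Ligand charges: 3×(-1) from SCN⁻ and 3×(-1) from NCS⁻ sum to -6; with overall charge -4, Cr is +2.
Cr²⁺: group 6, so d-count = 6 − 2 = 4.
High-spin d⁴ fills as t2g^3 e_g^1 with CFSE 3(−0.4) + 1(+0.6) = -0.6Δₒ = -86 kJ/mol.
For low-spin the configuration is t2g^4 e_g^0: orbital energy -1.6 × 144 = -230 kJ/mol, and 1 additional pair relative to high-spin adds 235 kJ/mol, giving 5 kJ/mol.
The difference is 5 − (-86) = 91 kJ/mol, so high-spin lies lower.

91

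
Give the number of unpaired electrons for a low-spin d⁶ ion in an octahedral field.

0

Configuration: t₂g⁶ eg⁰, giving 0 unpaired electrons.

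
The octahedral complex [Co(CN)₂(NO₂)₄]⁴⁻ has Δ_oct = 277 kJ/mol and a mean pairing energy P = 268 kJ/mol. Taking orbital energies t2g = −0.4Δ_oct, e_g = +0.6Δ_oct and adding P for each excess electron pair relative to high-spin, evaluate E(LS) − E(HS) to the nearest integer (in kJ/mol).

-9

Ligand charges: 2×(-1) from CN⁻ and 4×(-1) from NO₂⁻ sum to -6; with overall charge -4, Co is +2.
Co sits in group 9; removing 2 electrons leaves Co²⁺ with 9 − 2 = 7 d electrons.
High-spin d⁷ fills as t2g^5 e_g^2 with CFSE 5(−0.4) + 2(+0.6) = -0.8Δ_oct = -222 kJ/mol.
Low-spin t2g^6 e_g^1 gives -1.8Δ_oct = -499 kJ/mol, but forming 1 extra pair costs 1P = 268 kJ/mol, so E(LS) = -499 + 268 = -231 kJ/mol.
E(LS) − E(HS) = -231 − (-222) = -9 kJ/mol.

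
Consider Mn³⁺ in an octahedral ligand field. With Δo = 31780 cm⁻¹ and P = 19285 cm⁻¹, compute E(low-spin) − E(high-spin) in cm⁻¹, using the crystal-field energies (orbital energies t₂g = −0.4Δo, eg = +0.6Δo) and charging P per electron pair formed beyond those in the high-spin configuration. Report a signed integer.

Group 7 minus oxidation state +3 gives a d⁴ configuration for Mn³⁺.
High-spin: t₂g³ eg¹, CFSE = -0.6Δo = -19068 cm⁻¹.
Low-spin t₂g⁴ eg⁰ gives -1.6Δo = -50848 cm⁻¹, but forming 1 extra pair costs 1P = 19285 cm⁻¹, so E(LS) = -50848 + 19285 = -31563 cm⁻¹.
E(LS) − E(HS) = -31563 − (-19068) = -12495 cm⁻¹.

-12495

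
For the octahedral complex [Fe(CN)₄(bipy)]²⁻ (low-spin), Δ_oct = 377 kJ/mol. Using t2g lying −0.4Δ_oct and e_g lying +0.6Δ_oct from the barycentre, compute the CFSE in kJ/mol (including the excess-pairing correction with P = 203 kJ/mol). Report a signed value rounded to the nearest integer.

Ligand charges: 4×(-1) from CN⁻ and 1×(+0) from bipy sum to -4; with overall charge -2, Fe is +2.
Fe sits in group 8; removing 2 electrons leaves Fe²⁺ with 8 − 2 = 6 d electrons.
The d⁶ electrons fill as t2g^6 e_g^0.
The orbital stabilization is -2.4Δ_oct = -2.4 × 377 = -905 kJ/mol.
Pairing penalty: 3 pairs vs 1 in the high-spin reference → 2 extra × P = 406 kJ/mol.
Overall CFSE = -905 + 406 = -499 kJ/mol.

-499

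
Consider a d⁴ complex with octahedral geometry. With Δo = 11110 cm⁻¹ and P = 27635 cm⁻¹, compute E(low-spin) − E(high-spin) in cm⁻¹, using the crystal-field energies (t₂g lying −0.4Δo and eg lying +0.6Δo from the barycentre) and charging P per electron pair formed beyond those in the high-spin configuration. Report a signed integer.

16525

High-spin d⁴ fills as t₂g³ eg¹ with CFSE 3(−0.4) + 1(+0.6) = -0.6Δo = -6666 cm⁻¹.
Low-spin t₂g⁴ eg⁰ gives -1.6Δo = -17776 cm⁻¹, but forming 1 extra pair costs 1P = 27635 cm⁻¹, so E(LS) = -17776 + 27635 = 9859 cm⁻¹.
E(LS) − E(HS) = 9859 − (-6666) = 16525 cm⁻¹.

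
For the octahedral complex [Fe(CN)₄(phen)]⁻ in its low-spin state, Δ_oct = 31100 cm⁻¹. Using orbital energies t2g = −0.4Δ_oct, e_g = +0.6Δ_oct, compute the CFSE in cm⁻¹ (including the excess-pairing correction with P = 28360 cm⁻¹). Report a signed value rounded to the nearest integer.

-5480

Ligand charges: 4×(-1) from CN⁻ and 1×(+0) from phen sum to -4; with overall charge -1, Fe is +3.
Fe is in group 8, so Fe³⁺ is d⁵ (8 − 3 = 5).
Configuration: t2g^5 e_g^0.
CFSE(orbital) = 5×(-0.4Δ_oct) + 0×(0.6Δ_oct) = -2.0Δ_oct; with Δ_oct = 31100 cm⁻¹ that is -62200 cm⁻¹.
High-spin d⁵ would be t2g^3 e_g^2 with 0 pairs; low-spin has 2, so 2 excess pairs cost +2P = +56720 cm⁻¹.
Overall CFSE = -62200 + 56720 = -5480 cm⁻¹.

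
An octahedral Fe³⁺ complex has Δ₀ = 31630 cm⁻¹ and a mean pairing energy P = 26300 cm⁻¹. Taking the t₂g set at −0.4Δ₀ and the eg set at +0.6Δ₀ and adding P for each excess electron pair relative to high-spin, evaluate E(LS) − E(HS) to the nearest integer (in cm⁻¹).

Fe sits in group 8; removing 3 electrons leaves Fe³⁺ with 8 − 3 = 5 d electrons.
In the high-spin limit (t₂g³ eg²) the orbital term is 0.0Δ₀ = 0 cm⁻¹, with no excess pairing.
Low-spin t₂g⁵ eg⁰ gives -2.0Δ₀ = -63260 cm⁻¹, but forming 2 extra pairs costs 2P = 52600 cm⁻¹, so E(LS) = -63260 + 52600 = -10660 cm⁻¹.
Thus E(LS) − E(HS) = -10660 cm⁻¹.

-10660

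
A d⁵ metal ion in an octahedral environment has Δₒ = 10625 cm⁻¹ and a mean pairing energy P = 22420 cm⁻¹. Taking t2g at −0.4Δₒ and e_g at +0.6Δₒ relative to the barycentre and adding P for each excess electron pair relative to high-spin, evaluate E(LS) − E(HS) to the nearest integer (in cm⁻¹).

23590

High-spin d⁵ fills as t2g^3 e_g^2 with CFSE 3(−0.4) + 2(+0.6) = 0.0Δₒ = 0 cm⁻¹.
For low-spin the configuration is t2g^5 e_g^0: orbital energy -2.0 × 10625 = -21250 cm⁻¹, and 2 additional pairs relative to high-spin add 44840 cm⁻¹, giving 23590 cm⁻¹.
The difference is 23590 − (0) = 23590 cm⁻¹, so high-spin lies lower.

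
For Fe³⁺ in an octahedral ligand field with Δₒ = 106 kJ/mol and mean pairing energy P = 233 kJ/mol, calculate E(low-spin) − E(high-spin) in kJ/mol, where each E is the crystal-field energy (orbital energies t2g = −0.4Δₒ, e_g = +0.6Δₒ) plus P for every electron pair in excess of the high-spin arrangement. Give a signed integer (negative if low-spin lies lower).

254

Fe is in group 8, so Fe³⁺ is d⁵ (8 − 3 = 5).
High-spin: t2g^3 e_g^2, CFSE = 0.0Δₒ = 0 kJ/mol.
Low-spin t2g^5 e_g^0 gives -2.0Δₒ = -212 kJ/mol, but forming 2 extra pairs costs 2P = 466 kJ/mol, so E(LS) = -212 + 466 = 254 kJ/mol.
The difference is 254 − (0) = 254 kJ/mol, so high-spin lies lower.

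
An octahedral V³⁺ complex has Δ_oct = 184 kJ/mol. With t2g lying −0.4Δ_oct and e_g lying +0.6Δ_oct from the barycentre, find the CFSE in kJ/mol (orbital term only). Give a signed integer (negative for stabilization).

Group 5 minus oxidation state +3 gives a d² configuration for V³⁺.
Electron filling gives t2g^2 e_g^0.
CFSE(orbital) = 2×(-0.4Δ_oct) + 0×(0.6Δ_oct) = -0.8Δ_oct; with Δ_oct = 184 kJ/mol that is -147 kJ/mol.

-147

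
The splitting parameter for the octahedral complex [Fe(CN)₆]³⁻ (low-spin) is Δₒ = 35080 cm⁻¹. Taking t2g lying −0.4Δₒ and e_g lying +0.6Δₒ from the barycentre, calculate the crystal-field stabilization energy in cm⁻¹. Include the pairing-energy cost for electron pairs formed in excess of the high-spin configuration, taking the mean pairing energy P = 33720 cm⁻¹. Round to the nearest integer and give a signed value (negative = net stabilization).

Each CN⁻ contributes -1; 6 × (-1) = -6. With overall charge -3, Fe is in the +3 oxidation state.
Fe sits in group 8; removing 3 electrons leaves Fe³⁺ with 8 − 3 = 5 d electrons.
The d⁵ electrons fill as t2g^5 e_g^0.
The orbital stabilization is -2.0Δₒ = -2.0 × 35080 = -70160 cm⁻¹.
High-spin d⁵ would be t2g^3 e_g^2 with 0 pairs; low-spin has 2, so 2 excess pairs cost +2P = +67440 cm⁻¹.
Net CFSE = -70160 + 67440 = -2720 cm⁻¹.

-2720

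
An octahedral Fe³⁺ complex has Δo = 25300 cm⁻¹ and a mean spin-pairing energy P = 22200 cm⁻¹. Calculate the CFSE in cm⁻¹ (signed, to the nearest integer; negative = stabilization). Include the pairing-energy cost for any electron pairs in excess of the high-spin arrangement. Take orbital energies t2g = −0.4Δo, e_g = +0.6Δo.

Fe is in group 8, so Fe³⁺ is d⁵ (8 − 3 = 5).
Δo > P, so pairing is preferred: the ground state is low-spin.
Configuration: t2g^5 e_g^0.
Orbital CFSE = -2.0Δo = -2.0 × 25300 = -50600 cm⁻¹.
Excess pairs vs high-spin: 2 − 0 = 2; pairing cost = +44400 cm⁻¹.
Net CFSE = -50600 + 44400 = -6200 cm⁻¹.

-6200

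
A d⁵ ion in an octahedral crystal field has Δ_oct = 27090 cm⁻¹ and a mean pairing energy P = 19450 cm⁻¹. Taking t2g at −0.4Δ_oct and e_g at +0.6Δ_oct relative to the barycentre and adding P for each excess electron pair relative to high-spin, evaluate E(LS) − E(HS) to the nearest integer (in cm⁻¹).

In the high-spin limit (t2g^3 e_g^2) the orbital term is 0.0Δ_oct = 0 cm⁻¹, with no excess pairing.
Low-spin: t2g^5 e_g^0, orbital CFSE = -2.0Δ_oct = -54180 cm⁻¹; plus 2 excess pairs × P = +38900 cm⁻¹; total -15280 cm⁻¹.
Thus E(LS) − E(HS) = -15280 cm⁻¹.

-15280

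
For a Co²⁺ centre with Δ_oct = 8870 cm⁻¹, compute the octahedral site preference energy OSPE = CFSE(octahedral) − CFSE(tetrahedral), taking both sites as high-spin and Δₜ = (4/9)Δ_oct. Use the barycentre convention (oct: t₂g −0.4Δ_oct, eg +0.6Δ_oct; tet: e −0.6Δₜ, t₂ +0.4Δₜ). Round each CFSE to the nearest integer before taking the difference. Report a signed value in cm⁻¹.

-2365

Co sits in group 9; removing 2 electrons leaves Co²⁺ with 9 − 2 = 7 d electrons.
Octahedral high-spin t2g^5 e_g^2: CFSE = -0.8 × 8870 = -7096 cm⁻¹.
Tetrahedral: e^4 t2^3, CFSE = 4(−0.6) + 3(+0.4) = -1.2Δₜ = -1.2 × (4/9) × 8870 = -4731 cm⁻¹.
OSPE = CFSE(oct) − CFSE(tet) = -7096 − (-4731) = -2365 cm⁻¹.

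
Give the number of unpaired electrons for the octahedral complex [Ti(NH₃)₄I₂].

2

Ligand charges: 4×(+0) from NH₃ and 2×(-1) from I⁻ sum to -2; with overall charge +0, Ti is +2.
Group 4 minus oxidation state +2 gives a d² configuration for Ti²⁺.
Configuration: t₂g² eg⁰, giving 2 unpaired electrons.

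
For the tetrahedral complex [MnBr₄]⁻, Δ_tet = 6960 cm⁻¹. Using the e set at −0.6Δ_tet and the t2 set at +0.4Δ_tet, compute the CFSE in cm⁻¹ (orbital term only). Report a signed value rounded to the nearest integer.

-2784

Each Br⁻ contributes -1; 4 × (-1) = -4. With overall charge -1, Mn is in the +3 oxidation state.
Mn³⁺: group 7, so d-count = 7 − 3 = 4.
Tetrahedral splitting is small, so the complex is high-spin.
Configuration: e^2 t2^2.
CFSE(orbital) = 2×(-0.6Δ_tet) + 2×(0.4Δ_tet) = -0.4Δ_tet; with Δ_tet = 6960 cm⁻¹ that is -2784 cm⁻¹.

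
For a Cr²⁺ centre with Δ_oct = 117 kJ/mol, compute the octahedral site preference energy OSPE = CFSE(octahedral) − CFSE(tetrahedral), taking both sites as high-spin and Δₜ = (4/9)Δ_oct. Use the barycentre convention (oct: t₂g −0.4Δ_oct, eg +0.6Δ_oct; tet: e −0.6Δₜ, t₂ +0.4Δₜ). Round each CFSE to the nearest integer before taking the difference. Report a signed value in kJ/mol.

-49

Cr sits in group 6; removing 2 electrons leaves Cr²⁺ with 6 − 2 = 4 d electrons.
Octahedral high-spin t₂g³ eg¹: CFSE = -0.6 × 117 = -70 kJ/mol.
In a tetrahedral site the filling is e² t₂²: CFSE(tet) = -0.4Δₜ = -0.4 × (4/9)(117) = -21 kJ/mol.
OSPE = -70 − (-21) = -49 kJ/mol.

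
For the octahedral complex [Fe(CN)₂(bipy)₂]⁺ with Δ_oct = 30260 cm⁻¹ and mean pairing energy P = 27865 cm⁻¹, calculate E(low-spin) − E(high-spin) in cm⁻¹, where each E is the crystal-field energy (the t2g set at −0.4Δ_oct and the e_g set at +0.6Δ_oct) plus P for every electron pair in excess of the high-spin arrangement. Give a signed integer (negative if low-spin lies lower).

-4790

Ligand charges: 2×(-1) from CN⁻ and 2×(+0) from bipy sum to -2; with overall charge +1, Fe is +3.
Fe³⁺: group 8, so d-count = 8 − 3 = 5.
In the high-spin limit (t2g^3 e_g^2) the orbital term is 0.0Δ_oct = 0 cm⁻¹, with no excess pairing.
Low-spin: t2g^5 e_g^0, orbital CFSE = -2.0Δ_oct = -60520 cm⁻¹; plus 2 excess pairs × P = +55730 cm⁻¹; total -4790 cm⁻¹.
Thus E(LS) − E(HS) = -4790 cm⁻¹.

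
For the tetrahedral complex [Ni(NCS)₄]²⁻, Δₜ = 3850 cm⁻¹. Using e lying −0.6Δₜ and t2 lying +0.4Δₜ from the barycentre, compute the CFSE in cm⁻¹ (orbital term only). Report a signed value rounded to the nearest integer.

-3080

Each NCS⁻ contributes -1; 4 × (-1) = -4. With overall charge -2, Ni is in the +2 oxidation state.
Ni is in group 10, so Ni²⁺ is d⁸ (10 − 2 = 8).
Tetrahedral fields are weak (Δₜ ≈ 4/9 Δₒ), so electrons fill high-spin.
The d⁸ electrons fill as e^4 t2^4.
CFSE(orbital) = 4×(-0.6Δₜ) + 4×(0.4Δₜ) = -0.8Δₜ; with Δₜ = 3850 cm⁻¹ that is -3080 cm⁻¹.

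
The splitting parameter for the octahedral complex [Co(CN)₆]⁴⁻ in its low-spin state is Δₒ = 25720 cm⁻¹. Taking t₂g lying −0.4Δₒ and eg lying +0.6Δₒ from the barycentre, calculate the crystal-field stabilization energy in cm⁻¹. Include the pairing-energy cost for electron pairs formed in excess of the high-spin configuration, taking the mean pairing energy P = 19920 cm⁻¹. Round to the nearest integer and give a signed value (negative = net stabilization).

Each CN⁻ contributes -1; 6 × (-1) = -6. With overall charge -4, Co is in the +2 oxidation state.
Group 9 minus oxidation state +2 gives a d⁷ configuration for Co²⁺.
The d⁷ electrons fill as t₂g⁶ eg¹.
Orbital CFSE = 6(-0.4) + 1(0.6) = -1.8Δₒ = -1.8 × 25720 = -46296 cm⁻¹.
Pairing penalty: 3 pairs vs 2 in the high-spin reference → 1 extra × P = 19920 cm⁻¹.
Net CFSE = -46296 + 19920 = -26376 cm⁻¹.

-26376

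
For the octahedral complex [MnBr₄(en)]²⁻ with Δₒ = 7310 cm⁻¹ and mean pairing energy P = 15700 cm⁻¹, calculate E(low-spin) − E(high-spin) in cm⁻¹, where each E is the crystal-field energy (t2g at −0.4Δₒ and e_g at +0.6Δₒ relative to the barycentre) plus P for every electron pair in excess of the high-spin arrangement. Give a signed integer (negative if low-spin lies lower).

16780

Ligand charges: 4×(-1) from Br⁻ and 1×(+0) from en sum to -4; with overall charge -2, Mn is +2.
Mn is in group 7, so Mn²⁺ is d⁵ (7 − 2 = 5).
In the high-spin limit (t2g^3 e_g^2) the orbital term is 0.0Δₒ = 0 cm⁻¹, with no excess pairing.
Low-spin: t2g^5 e_g^0, orbital CFSE = -2.0Δₒ = -14620 cm⁻¹; plus 2 excess pairs × P = +31400 cm⁻¹; total 16780 cm⁻¹.
Thus E(LS) − E(HS) = 16780 cm⁻¹.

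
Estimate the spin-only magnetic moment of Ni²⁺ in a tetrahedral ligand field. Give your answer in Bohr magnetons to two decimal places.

Ni is in group 10, so Ni²⁺ is d⁸ (10 − 2 = 8).
Tetrahedral splitting is small, so the complex is high-spin.
Configuration: e⁴ t₂⁴ → 2 unpaired electrons.
μ(spin-only) = √[2(2+2)] = √8 ≈ 2.83 Bohr magnetons.

2.83 Bohr magnetons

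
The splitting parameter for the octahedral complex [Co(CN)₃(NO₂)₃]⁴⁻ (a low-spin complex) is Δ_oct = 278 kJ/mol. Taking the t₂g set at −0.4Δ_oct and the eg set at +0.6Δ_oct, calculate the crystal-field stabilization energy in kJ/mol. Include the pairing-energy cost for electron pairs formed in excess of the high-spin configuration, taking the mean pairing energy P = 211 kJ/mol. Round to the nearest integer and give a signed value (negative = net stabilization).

-289

Ligand charges: 3×(-1) from CN⁻ and 3×(-1) from NO₂⁻ sum to -6; with overall charge -4, Co is +2.
Group 9 minus oxidation state +2 gives a d⁷ configuration for Co²⁺.
The d⁷ electrons fill as t₂g⁶ eg¹.
CFSE(orbital) = 6×(-0.4Δ_oct) + 1×(0.6Δ_oct) = -1.8Δ_oct; with Δ_oct = 278 kJ/mol that is -500 kJ/mol.
High-spin d⁷ would be t₂g⁵ eg² with 2 pairs; low-spin has 3, so 1 excess pair costs +1P = +211 kJ/mol.
Net CFSE = -500 + 211 = -289 kJ/mol.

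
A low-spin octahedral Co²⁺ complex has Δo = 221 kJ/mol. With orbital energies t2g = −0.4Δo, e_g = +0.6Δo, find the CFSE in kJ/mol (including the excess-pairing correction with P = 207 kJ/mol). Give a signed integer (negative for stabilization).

Group 9 minus oxidation state +2 gives a d⁷ configuration for Co²⁺.
Electron filling gives t2g^6 e_g^1.
CFSE(orbital) = 6×(-0.4Δo) + 1×(0.6Δo) = -1.8Δo; with Δo = 221 kJ/mol that is -398 kJ/mol.
High-spin d⁷ would be t2g^5 e_g^2 with 2 pairs; low-spin has 3, so 1 excess pair costs +1P = +207 kJ/mol.
Overall CFSE = -398 + 207 = -191 kJ/mol.

-191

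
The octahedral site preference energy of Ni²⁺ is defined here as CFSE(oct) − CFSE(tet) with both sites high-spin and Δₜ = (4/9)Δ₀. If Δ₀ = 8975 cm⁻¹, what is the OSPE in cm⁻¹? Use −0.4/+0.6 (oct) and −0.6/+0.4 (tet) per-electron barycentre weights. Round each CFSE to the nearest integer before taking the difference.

Ni²⁺: group 10, so d-count = 10 − 2 = 8.
Octahedral high-spin t2g^6 e_g^2: CFSE = -1.2 × 8975 = -10770 cm⁻¹.
In a tetrahedral site the filling is e^4 t2^4: CFSE(tet) = -0.8Δₜ = -0.8 × (4/9)(8975) = -3191 cm⁻¹.
OSPE = -10770 − (-3191) = -7579 cm⁻¹.

-7579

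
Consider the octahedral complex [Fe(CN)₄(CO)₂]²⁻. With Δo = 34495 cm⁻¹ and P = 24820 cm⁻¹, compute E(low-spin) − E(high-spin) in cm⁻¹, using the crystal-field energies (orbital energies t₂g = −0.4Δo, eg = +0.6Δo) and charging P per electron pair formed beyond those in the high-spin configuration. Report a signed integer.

-19350

Ligand charges: 4×(-1) from CN⁻ and 2×(+0) from CO sum to -4; with overall charge -2, Fe is +2.
Fe²⁺: group 8, so d-count = 8 − 2 = 6.
In the high-spin limit (t₂g⁴ eg²) the orbital term is -0.4Δo = -13798 cm⁻¹, with no excess pairing.
For low-spin the configuration is t₂g⁶ eg⁰: orbital energy -2.4 × 34495 = -82788 cm⁻¹, and 2 additional pairs relative to high-spin add 49640 cm⁻¹, giving -33148 cm⁻¹.
E(LS) − E(HS) = -33148 − (-13798) = -19350 cm⁻¹.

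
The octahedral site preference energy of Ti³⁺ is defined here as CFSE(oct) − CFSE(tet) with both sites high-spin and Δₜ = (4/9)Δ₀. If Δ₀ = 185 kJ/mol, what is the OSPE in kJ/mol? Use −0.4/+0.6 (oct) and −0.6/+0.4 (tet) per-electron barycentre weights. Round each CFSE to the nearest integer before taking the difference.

-25

Ti sits in group 4; removing 3 electrons leaves Ti³⁺ with 4 − 3 = 1 d electrons.
In an octahedral site d¹ (HS) is t₂g¹ eg⁰, giving CFSE(oct) = -0.4Δ₀ = -74 kJ/mol.
Tetrahedral e¹ t₂⁰ gives -0.6Δₜ = -0.6 × (4/9) × 185 = -49 kJ/mol.
OSPE = CFSE(oct) − CFSE(tet) = -74 − (-49) = -25 kJ/mol.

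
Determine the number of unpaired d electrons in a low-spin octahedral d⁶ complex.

0

Configuration: t2g^6 e_g^0, giving 0 unpaired electrons.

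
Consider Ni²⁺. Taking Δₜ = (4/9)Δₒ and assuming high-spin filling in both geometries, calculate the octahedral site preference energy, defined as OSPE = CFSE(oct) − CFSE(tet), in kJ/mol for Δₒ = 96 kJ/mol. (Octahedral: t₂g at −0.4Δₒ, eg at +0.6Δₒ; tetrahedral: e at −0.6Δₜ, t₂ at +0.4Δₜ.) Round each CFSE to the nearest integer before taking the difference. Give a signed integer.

-81

Group 10 minus oxidation state +2 gives a d⁸ configuration for Ni²⁺.
Octahedral (high-spin): t2g^6 e_g^2, CFSE = 6(−0.4) + 2(+0.6) = -1.2Δₒ = -1.2 × 96 = -115 kJ/mol.
Tetrahedral: e^4 t2^4, CFSE = 4(−0.6) + 4(+0.4) = -0.8Δₜ = -0.8 × (4/9) × 96 = -34 kJ/mol.
OSPE = -115 − (-34) = -81 kJ/mol.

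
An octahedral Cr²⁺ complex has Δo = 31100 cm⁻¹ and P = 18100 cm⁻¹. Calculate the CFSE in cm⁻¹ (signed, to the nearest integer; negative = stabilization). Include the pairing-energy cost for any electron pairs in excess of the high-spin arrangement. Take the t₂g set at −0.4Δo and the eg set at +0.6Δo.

Cr²⁺: group 6, so d-count = 6 − 2 = 4.
Δo > P, so pairing is preferred: the ground state is low-spin.
Configuration: t₂g⁴ eg⁰.
Orbital CFSE = -1.6Δo = -1.6 × 31100 = -49760 cm⁻¹.
Excess pairs vs high-spin: 1 − 0 = 1; pairing cost = +18100 cm⁻¹.
Net CFSE = -49760 + 18100 = -31660 cm⁻¹.

-31660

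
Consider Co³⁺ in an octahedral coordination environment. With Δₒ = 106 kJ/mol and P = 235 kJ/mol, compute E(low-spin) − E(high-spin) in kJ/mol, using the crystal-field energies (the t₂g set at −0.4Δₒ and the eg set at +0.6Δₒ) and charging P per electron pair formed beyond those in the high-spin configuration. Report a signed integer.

258

Group 9 minus oxidation state +3 gives a d⁶ configuration for Co³⁺.
High-spin: t₂g⁴ eg², CFSE = -0.4Δₒ = -42 kJ/mol.
Low-spin: t₂g⁶ eg⁰, orbital CFSE = -2.4Δₒ = -254 kJ/mol; plus 2 excess pairs × P = +470 kJ/mol; total 216 kJ/mol.
Thus E(LS) − E(HS) = 258 kJ/mol.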